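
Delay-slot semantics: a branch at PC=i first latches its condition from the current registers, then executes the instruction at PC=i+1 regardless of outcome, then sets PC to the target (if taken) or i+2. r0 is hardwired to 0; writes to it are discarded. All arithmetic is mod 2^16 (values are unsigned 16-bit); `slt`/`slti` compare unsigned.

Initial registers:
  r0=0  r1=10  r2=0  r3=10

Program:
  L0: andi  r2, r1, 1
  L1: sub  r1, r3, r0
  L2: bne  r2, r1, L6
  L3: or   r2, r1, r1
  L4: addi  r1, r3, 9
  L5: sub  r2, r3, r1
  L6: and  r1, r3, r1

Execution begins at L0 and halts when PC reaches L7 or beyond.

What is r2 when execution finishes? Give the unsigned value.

10

[0] andi  r2, r1, 1  →  {r0:0, r1:10, r2:0, r3:10}
[1] sub  r1, r3, r0  →  {r0:0, r1:10, r2:0, r3:10}
[2] bne  r2, r1, L6  →  {r0:0, r1:10, r2:0, r3:10}  ⟨branch taken⟩
[3] or   r2, r1, r1  →  {r0:0, r1:10, r2:10, r3:10}
[6] and  r1, r3, r1  →  {r0:0, r1:10, r2:10, r3:10}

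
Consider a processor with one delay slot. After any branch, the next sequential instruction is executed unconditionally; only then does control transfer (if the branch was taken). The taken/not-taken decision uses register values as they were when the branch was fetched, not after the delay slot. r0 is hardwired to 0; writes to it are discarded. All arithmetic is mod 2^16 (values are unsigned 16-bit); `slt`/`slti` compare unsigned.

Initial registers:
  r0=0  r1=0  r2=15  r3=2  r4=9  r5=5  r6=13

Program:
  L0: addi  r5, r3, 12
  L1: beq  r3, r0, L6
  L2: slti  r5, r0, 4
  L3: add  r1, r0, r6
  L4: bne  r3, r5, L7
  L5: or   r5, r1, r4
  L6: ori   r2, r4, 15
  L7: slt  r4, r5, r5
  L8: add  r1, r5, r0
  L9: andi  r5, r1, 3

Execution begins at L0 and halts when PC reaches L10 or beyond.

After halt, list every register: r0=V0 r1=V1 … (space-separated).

#0 addi  r5, r3, 12 ; 0/0/15/2/9/14/13
#1 beq  r3, r0, L6 ; 0/0/15/2/9/14/13 ; →fallthru
#2 slti  r5, r0, 4 ; 0/0/15/2/9/1/13
#3 add  r1, r0, r6 ; 0/13/15/2/9/1/13
#4 bne  r3, r5, L7 ; 0/13/15/2/9/1/13 ; →target
#5 or   r5, r1, r4 ; 0/13/15/2/9/13/13
#7 slt  r4, r5, r5 ; 0/13/15/2/0/13/13
#8 add  r1, r5, r0 ; 0/13/15/2/0/13/13
#9 andi  r5, r1, 3 ; 0/13/15/2/0/1/13

r0=0 r1=13 r2=15 r3=2 r4=0 r5=1 r6=13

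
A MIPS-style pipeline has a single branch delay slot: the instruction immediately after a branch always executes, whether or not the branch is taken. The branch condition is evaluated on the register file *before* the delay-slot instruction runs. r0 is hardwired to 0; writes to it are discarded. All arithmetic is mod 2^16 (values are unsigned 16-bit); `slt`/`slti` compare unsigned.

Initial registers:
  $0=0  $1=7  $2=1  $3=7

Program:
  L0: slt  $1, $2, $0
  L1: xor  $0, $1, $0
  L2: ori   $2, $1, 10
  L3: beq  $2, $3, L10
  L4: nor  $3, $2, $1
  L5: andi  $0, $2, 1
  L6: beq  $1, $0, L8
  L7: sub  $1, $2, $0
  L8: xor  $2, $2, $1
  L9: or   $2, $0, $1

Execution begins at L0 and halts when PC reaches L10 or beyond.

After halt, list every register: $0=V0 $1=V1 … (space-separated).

  step pc=0: slt  $1, $2, $0  regs=(0,0,1,7)
  step pc=1: xor  $0, $1, $0  regs=(0,0,1,7)
  step pc=2: ori   $2, $1, 10  regs=(0,0,10,7)
  step pc=3: beq  $2, $3, L10  cond=F  regs=(0,0,10,7)
  step pc=4: nor  $3, $2, $1  regs=(0,0,10,65525)
  step pc=5: andi  $0, $2, 1  regs=(0,0,10,65525)
  step pc=6: beq  $1, $0, L8  cond=T  regs=(0,0,10,65525)
  step pc=7: sub  $1, $2, $0  regs=(0,10,10,65525)
  step pc=8: xor  $2, $2, $1  regs=(0,10,0,65525)
  step pc=9: or   $2, $0, $1  regs=(0,10,10,65525)

$0=0 $1=10 $2=10 $3=65525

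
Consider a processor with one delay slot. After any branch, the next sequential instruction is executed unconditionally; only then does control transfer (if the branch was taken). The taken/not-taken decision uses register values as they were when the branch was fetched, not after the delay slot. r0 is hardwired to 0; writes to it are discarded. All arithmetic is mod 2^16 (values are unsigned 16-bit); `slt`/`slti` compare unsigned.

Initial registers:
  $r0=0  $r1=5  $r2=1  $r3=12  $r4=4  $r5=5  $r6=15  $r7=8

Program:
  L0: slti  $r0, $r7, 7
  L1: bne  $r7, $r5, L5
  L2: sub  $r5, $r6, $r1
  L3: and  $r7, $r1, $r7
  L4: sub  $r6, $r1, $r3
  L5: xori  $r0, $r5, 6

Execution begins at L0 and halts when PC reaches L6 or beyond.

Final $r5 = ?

[0] slti  $r0, $r7, 7  →  {$r0:0, $r1:5, $r2:1, $r3:12, $r4:4, $r5:5, $r6:15, $r7:8}
[1] bne  $r7, $r5, L5  →  {$r0:0, $r1:5, $r2:1, $r3:12, $r4:4, $r5:5, $r6:15, $r7:8}  ⟨branch taken⟩
[2] sub  $r5, $r6, $r1  →  {$r0:0, $r1:5, $r2:1, $r3:12, $r4:4, $r5:10, $r6:15, $r7:8}
[5] xori  $r0, $r5, 6  →  {$r0:0, $r1:5, $r2:1, $r3:12, $r4:4, $r5:10, $r6:15, $r7:8}

10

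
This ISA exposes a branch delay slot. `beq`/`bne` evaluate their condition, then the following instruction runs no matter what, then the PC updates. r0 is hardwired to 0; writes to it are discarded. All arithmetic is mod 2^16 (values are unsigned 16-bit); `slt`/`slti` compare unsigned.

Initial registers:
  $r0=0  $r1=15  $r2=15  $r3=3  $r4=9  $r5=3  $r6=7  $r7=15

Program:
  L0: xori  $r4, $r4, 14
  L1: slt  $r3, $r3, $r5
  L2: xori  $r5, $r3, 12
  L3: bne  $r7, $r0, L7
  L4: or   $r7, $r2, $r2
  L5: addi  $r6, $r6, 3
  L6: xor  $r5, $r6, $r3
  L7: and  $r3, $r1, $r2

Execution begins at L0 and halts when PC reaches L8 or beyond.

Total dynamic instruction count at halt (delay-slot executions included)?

#0 xori  $r4, $r4, 14 ; 0/15/15/3/7/3/7/15
#1 slt  $r3, $r3, $r5 ; 0/15/15/0/7/3/7/15
#2 xori  $r5, $r3, 12 ; 0/15/15/0/7/12/7/15
#3 bne  $r7, $r0, L7 ; 0/15/15/0/7/12/7/15 ; →target
#4 or   $r7, $r2, $r2 ; 0/15/15/0/7/12/7/15
#7 and  $r3, $r1, $r2 ; 0/15/15/15/7/12/7/15

6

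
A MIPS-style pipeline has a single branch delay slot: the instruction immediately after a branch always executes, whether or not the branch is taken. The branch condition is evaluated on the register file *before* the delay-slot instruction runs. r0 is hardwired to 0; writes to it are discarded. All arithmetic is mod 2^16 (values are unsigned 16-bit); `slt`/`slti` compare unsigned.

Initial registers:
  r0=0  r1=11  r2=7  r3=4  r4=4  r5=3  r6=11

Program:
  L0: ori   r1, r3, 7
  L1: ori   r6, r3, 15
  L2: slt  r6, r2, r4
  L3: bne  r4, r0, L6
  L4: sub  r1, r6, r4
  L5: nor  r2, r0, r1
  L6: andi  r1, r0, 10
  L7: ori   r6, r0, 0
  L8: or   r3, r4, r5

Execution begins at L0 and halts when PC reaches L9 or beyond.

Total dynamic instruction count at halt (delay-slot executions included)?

8

#0 ori   r1, r3, 7 ; 0/7/7/4/4/3/11
#1 ori   r6, r3, 15 ; 0/7/7/4/4/3/15
#2 slt  r6, r2, r4 ; 0/7/7/4/4/3/0
#3 bne  r4, r0, L6 ; 0/7/7/4/4/3/0 ; →target
#4 sub  r1, r6, r4 ; 0/65532/7/4/4/3/0
#6 andi  r1, r0, 10 ; 0/0/7/4/4/3/0
#7 ori   r6, r0, 0 ; 0/0/7/4/4/3/0
#8 or   r3, r4, r5 ; 0/0/7/7/4/3/0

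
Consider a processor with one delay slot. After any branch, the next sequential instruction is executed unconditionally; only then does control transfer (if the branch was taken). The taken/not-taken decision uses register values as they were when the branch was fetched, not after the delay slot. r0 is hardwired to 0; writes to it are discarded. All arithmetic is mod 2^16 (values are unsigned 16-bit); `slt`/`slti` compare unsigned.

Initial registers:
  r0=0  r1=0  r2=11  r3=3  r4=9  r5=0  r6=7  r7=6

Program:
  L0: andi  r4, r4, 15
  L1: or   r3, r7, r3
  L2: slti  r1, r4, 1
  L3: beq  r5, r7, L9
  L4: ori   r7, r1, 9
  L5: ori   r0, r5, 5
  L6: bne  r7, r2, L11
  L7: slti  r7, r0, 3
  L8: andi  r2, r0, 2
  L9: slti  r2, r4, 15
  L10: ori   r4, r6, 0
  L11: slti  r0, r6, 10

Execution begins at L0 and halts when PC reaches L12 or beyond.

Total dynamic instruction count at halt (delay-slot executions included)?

9

#0 andi  r4, r4, 15 ; 0/0/11/3/9/0/7/6
#1 or   r3, r7, r3 ; 0/0/11/7/9/0/7/6
#2 slti  r1, r4, 1 ; 0/0/11/7/9/0/7/6
#3 beq  r5, r7, L9 ; 0/0/11/7/9/0/7/6 ; →fallthru
#4 ori   r7, r1, 9 ; 0/0/11/7/9/0/7/9
#5 ori   r0, r5, 5 ; 0/0/11/7/9/0/7/9
#6 bne  r7, r2, L11 ; 0/0/11/7/9/0/7/9 ; →target
#7 slti  r7, r0, 3 ; 0/0/11/7/9/0/7/1
#11 slti  r0, r6, 10 ; 0/0/11/7/9/0/7/1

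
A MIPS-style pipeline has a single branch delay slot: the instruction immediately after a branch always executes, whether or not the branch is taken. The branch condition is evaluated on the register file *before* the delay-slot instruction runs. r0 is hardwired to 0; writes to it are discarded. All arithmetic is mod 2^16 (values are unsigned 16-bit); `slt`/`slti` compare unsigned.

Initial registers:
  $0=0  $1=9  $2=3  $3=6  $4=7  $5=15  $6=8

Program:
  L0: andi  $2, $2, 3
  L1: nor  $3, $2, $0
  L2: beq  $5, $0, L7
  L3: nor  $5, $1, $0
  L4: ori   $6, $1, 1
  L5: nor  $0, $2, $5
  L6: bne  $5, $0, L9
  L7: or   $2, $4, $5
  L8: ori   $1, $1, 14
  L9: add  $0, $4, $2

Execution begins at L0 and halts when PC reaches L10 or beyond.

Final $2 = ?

  step pc=0: andi  $2, $2, 3  regs=(0,9,3,6,7,15,8)
  step pc=1: nor  $3, $2, $0  regs=(0,9,3,65532,7,15,8)
  step pc=2: beq  $5, $0, L7  cond=F  regs=(0,9,3,65532,7,15,8)
  step pc=3: nor  $5, $1, $0  regs=(0,9,3,65532,7,65526,8)
  step pc=4: ori   $6, $1, 1  regs=(0,9,3,65532,7,65526,9)
  step pc=5: nor  $0, $2, $5  regs=(0,9,3,65532,7,65526,9)
  step pc=6: bne  $5, $0, L9  cond=T  regs=(0,9,3,65532,7,65526,9)
  step pc=7: or   $2, $4, $5  regs=(0,9,65527,65532,7,65526,9)
  step pc=9: add  $0, $4, $2  regs=(0,9,65527,65532,7,65526,9)

65527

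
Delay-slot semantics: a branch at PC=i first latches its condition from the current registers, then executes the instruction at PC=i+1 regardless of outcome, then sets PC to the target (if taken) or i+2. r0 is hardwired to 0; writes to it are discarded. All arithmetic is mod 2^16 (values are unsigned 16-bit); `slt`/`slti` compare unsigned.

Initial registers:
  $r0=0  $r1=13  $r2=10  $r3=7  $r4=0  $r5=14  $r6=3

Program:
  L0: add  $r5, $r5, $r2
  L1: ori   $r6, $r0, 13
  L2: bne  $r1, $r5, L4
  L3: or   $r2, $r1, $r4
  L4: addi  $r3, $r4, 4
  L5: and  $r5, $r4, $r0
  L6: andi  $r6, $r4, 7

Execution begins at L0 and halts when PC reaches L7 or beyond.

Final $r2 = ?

#0 add  $r5, $r5, $r2 ; 0/13/10/7/0/24/3
#1 ori   $r6, $r0, 13 ; 0/13/10/7/0/24/13
#2 bne  $r1, $r5, L4 ; 0/13/10/7/0/24/13 ; →target
#3 or   $r2, $r1, $r4 ; 0/13/13/7/0/24/13
#4 addi  $r3, $r4, 4 ; 0/13/13/4/0/24/13
#5 and  $r5, $r4, $r0 ; 0/13/13/4/0/0/13
#6 andi  $r6, $r4, 7 ; 0/13/13/4/0/0/0

13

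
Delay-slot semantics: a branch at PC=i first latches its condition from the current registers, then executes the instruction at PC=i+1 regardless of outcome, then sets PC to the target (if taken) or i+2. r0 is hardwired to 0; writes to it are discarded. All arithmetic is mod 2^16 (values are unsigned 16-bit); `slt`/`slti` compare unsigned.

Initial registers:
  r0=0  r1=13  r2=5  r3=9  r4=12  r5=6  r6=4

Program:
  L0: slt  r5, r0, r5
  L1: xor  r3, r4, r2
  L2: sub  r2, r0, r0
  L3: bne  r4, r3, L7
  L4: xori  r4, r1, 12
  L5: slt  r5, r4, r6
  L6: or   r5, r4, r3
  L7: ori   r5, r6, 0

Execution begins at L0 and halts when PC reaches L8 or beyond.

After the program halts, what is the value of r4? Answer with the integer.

  step pc=0: slt  r5, r0, r5  regs=(0,13,5,9,12,1,4)
  step pc=1: xor  r3, r4, r2  regs=(0,13,5,9,12,1,4)
  step pc=2: sub  r2, r0, r0  regs=(0,13,0,9,12,1,4)
  step pc=3: bne  r4, r3, L7  cond=T  regs=(0,13,0,9,12,1,4)
  step pc=4: xori  r4, r1, 12  regs=(0,13,0,9,1,1,4)
  step pc=7: ori   r5, r6, 0  regs=(0,13,0,9,1,4,4)

1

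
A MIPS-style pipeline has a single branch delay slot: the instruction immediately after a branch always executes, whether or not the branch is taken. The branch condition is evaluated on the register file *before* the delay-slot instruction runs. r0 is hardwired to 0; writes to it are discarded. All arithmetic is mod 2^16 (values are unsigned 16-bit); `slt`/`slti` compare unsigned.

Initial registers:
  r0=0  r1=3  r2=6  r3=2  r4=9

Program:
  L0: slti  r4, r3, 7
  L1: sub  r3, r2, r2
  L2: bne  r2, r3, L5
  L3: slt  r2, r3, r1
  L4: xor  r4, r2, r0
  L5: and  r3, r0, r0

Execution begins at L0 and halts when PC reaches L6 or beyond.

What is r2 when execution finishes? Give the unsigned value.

PC=0  slti  r4, r3, 7        | r0=0 r1=3 r2=6 r3=2 r4=1
PC=1  sub  r3, r2, r2        | r0=0 r1=3 r2=6 r3=0 r4=1
PC=2  bne  r2, r3, L5        | r0=0 r1=3 r2=6 r3=0 r4=1  [TAKEN]
PC=3  slt  r2, r3, r1        | r0=0 r1=3 r2=1 r3=0 r4=1
PC=5  and  r3, r0, r0        | r0=0 r1=3 r2=1 r3=0 r4=1

1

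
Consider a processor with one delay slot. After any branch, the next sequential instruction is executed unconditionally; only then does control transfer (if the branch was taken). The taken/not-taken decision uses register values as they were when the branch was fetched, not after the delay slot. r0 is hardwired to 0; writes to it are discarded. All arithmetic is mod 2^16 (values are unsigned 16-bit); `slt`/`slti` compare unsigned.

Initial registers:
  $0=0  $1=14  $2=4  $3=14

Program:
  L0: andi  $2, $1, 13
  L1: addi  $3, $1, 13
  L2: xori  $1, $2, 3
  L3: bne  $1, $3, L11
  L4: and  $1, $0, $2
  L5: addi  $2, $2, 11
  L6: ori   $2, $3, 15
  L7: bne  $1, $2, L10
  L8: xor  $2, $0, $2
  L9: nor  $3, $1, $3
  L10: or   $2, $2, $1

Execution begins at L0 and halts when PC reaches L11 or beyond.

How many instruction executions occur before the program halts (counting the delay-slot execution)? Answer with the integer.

  step pc=0: andi  $2, $1, 13  regs=(0,14,12,14)
  step pc=1: addi  $3, $1, 13  regs=(0,14,12,27)
  step pc=2: xori  $1, $2, 3  regs=(0,15,12,27)
  step pc=3: bne  $1, $3, L11  cond=T  regs=(0,15,12,27)
  step pc=4: and  $1, $0, $2  regs=(0,0,12,27)

5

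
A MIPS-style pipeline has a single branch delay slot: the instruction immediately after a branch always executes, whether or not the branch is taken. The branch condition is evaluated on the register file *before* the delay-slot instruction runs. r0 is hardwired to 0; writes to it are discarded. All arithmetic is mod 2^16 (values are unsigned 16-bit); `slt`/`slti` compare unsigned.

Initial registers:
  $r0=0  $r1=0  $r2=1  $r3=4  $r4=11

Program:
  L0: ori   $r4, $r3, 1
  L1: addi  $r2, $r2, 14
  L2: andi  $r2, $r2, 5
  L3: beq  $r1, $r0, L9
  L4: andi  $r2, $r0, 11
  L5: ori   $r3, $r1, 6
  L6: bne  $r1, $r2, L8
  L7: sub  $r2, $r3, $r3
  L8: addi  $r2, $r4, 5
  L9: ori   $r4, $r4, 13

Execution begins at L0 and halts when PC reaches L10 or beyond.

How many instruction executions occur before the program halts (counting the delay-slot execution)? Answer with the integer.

6

#0 ori   $r4, $r3, 1 ; 0/0/1/4/5
#1 addi  $r2, $r2, 14 ; 0/0/15/4/5
#2 andi  $r2, $r2, 5 ; 0/0/5/4/5
#3 beq  $r1, $r0, L9 ; 0/0/5/4/5 ; →target
#4 andi  $r2, $r0, 11 ; 0/0/0/4/5
#9 ori   $r4, $r4, 13 ; 0/0/0/4/13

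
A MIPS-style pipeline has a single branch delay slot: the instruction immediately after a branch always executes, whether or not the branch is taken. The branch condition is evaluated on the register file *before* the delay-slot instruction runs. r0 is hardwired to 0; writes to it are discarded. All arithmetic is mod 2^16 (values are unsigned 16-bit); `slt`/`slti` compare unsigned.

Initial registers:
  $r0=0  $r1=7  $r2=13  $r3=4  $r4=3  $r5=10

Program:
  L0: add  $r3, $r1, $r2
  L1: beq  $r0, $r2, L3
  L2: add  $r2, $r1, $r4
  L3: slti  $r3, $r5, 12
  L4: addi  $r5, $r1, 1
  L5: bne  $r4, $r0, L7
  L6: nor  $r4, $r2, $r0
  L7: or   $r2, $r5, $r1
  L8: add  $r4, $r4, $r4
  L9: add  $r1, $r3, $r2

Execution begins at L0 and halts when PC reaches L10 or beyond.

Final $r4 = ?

65514

  step pc=0: add  $r3, $r1, $r2  regs=(0,7,13,20,3,10)
  step pc=1: beq  $r0, $r2, L3  cond=F  regs=(0,7,13,20,3,10)
  step pc=2: add  $r2, $r1, $r4  regs=(0,7,10,20,3,10)
  step pc=3: slti  $r3, $r5, 12  regs=(0,7,10,1,3,10)
  step pc=4: addi  $r5, $r1, 1  regs=(0,7,10,1,3,8)
  step pc=5: bne  $r4, $r0, L7  cond=T  regs=(0,7,10,1,3,8)
  step pc=6: nor  $r4, $r2, $r0  regs=(0,7,10,1,65525,8)
  step pc=7: or   $r2, $r5, $r1  regs=(0,7,15,1,65525,8)
  step pc=8: add  $r4, $r4, $r4  regs=(0,7,15,1,65514,8)
  step pc=9: add  $r1, $r3, $r2  regs=(0,16,15,1,65514,8)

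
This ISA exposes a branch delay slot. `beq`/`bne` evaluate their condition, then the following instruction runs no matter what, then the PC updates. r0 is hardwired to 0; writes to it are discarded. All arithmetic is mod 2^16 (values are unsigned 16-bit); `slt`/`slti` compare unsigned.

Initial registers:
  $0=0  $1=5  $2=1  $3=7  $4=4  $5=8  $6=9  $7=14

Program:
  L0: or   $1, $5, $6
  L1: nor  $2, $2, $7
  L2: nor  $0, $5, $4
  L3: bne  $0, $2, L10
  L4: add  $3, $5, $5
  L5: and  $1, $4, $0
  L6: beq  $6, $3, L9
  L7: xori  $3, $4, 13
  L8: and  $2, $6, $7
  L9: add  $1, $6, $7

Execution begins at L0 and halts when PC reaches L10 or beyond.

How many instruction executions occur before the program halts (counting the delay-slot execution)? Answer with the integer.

5

[0] or   $1, $5, $6  →  {$0:0, $1:9, $2:1, $3:7, $4:4, $5:8, $6:9, $7:14}
[1] nor  $2, $2, $7  →  {$0:0, $1:9, $2:65520, $3:7, $4:4, $5:8, $6:9, $7:14}
[2] nor  $0, $5, $4  →  {$0:0, $1:9, $2:65520, $3:7, $4:4, $5:8, $6:9, $7:14}
[3] bne  $0, $2, L10  →  {$0:0, $1:9, $2:65520, $3:7, $4:4, $5:8, $6:9, $7:14}  ⟨branch taken⟩
[4] add  $3, $5, $5  →  {$0:0, $1:9, $2:65520, $3:16, $4:4, $5:8, $6:9, $7:14}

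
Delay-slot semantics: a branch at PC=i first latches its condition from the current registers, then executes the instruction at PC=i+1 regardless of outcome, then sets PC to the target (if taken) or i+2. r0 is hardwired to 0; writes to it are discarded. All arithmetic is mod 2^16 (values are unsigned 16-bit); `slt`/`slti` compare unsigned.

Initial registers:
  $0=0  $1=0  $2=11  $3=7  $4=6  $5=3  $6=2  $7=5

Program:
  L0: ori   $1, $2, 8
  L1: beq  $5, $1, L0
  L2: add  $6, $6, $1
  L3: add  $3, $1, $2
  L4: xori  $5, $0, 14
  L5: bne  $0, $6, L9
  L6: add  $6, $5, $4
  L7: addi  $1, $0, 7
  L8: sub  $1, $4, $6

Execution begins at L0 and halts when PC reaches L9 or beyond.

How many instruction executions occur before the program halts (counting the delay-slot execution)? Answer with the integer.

7

  step pc=0: ori   $1, $2, 8  regs=(0,11,11,7,6,3,2,5)
  step pc=1: beq  $5, $1, L0  cond=F  regs=(0,11,11,7,6,3,2,5)
  step pc=2: add  $6, $6, $1  regs=(0,11,11,7,6,3,13,5)
  step pc=3: add  $3, $1, $2  regs=(0,11,11,22,6,3,13,5)
  step pc=4: xori  $5, $0, 14  regs=(0,11,11,22,6,14,13,5)
  step pc=5: bne  $0, $6, L9  cond=T  regs=(0,11,11,22,6,14,13,5)
  step pc=6: add  $6, $5, $4  regs=(0,11,11,22,6,14,20,5)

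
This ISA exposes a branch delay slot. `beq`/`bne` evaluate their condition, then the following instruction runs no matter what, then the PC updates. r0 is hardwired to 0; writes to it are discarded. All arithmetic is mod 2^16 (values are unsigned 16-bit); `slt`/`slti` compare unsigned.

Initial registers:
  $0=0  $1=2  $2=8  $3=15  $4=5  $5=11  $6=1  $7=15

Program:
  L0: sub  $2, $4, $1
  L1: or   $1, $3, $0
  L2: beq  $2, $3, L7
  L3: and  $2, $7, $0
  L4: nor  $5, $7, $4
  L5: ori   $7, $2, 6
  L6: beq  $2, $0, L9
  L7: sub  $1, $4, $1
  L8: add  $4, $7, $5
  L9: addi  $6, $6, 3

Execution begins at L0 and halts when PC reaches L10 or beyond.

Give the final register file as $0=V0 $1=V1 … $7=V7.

#0 sub  $2, $4, $1 ; 0/2/3/15/5/11/1/15
#1 or   $1, $3, $0 ; 0/15/3/15/5/11/1/15
#2 beq  $2, $3, L7 ; 0/15/3/15/5/11/1/15 ; →fallthru
#3 and  $2, $7, $0 ; 0/15/0/15/5/11/1/15
#4 nor  $5, $7, $4 ; 0/15/0/15/5/65520/1/15
#5 ori   $7, $2, 6 ; 0/15/0/15/5/65520/1/6
#6 beq  $2, $0, L9 ; 0/15/0/15/5/65520/1/6 ; →target
#7 sub  $1, $4, $1 ; 0/65526/0/15/5/65520/1/6
#9 addi  $6, $6, 3 ; 0/65526/0/15/5/65520/4/6

$0=0 $1=65526 $2=0 $3=15 $4=5 $5=65520 $6=4 $7=6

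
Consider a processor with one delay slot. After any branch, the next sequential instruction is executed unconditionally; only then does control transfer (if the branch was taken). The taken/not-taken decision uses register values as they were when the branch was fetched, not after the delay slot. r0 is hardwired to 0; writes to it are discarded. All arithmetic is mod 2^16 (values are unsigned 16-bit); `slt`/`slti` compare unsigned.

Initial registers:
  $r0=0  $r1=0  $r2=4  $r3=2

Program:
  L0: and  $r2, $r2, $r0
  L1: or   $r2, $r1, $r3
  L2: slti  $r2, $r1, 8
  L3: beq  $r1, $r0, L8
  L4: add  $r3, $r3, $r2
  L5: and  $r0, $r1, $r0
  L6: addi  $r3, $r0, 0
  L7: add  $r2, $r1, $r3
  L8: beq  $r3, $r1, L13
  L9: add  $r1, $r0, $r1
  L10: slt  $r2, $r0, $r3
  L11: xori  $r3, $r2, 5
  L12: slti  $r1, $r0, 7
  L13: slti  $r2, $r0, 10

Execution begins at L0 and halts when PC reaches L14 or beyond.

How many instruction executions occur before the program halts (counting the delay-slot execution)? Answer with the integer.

11

PC=0  and  $r2, $r2, $r0     | $r0=0 $r1=0 $r2=0 $r3=2
PC=1  or   $r2, $r1, $r3     | $r0=0 $r1=0 $r2=2 $r3=2
PC=2  slti  $r2, $r1, 8      | $r0=0 $r1=0 $r2=1 $r3=2
PC=3  beq  $r1, $r0, L8      | $r0=0 $r1=0 $r2=1 $r3=2  [TAKEN]
PC=4  add  $r3, $r3, $r2     | $r0=0 $r1=0 $r2=1 $r3=3
PC=8  beq  $r3, $r1, L13     | $r0=0 $r1=0 $r2=1 $r3=3  [not taken]
PC=9  add  $r1, $r0, $r1     | $r0=0 $r1=0 $r2=1 $r3=3
PC=10 slt  $r2, $r0, $r3     | $r0=0 $r1=0 $r2=1 $r3=3
PC=11 xori  $r3, $r2, 5      | $r0=0 $r1=0 $r2=1 $r3=4
PC=12 slti  $r1, $r0, 7      | $r0=0 $r1=1 $r2=1 $r3=4
PC=13 slti  $r2, $r0, 10     | $r0=0 $r1=1 $r2=1 $r3=4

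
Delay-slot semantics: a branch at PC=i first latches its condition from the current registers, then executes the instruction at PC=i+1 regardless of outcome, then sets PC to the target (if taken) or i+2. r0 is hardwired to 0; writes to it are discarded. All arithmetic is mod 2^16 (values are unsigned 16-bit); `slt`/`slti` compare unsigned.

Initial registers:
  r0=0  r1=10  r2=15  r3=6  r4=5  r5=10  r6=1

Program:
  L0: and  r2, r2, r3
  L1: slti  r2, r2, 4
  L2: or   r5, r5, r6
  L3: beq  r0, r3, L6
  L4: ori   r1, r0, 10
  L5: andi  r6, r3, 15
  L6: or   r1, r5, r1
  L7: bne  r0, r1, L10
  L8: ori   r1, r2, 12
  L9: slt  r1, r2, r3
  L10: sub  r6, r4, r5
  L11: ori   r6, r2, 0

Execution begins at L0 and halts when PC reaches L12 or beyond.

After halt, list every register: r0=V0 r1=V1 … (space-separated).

  step pc=0: and  r2, r2, r3  regs=(0,10,6,6,5,10,1)
  step pc=1: slti  r2, r2, 4  regs=(0,10,0,6,5,10,1)
  step pc=2: or   r5, r5, r6  regs=(0,10,0,6,5,11,1)
  step pc=3: beq  r0, r3, L6  cond=F  regs=(0,10,0,6,5,11,1)
  step pc=4: ori   r1, r0, 10  regs=(0,10,0,6,5,11,1)
  step pc=5: andi  r6, r3, 15  regs=(0,10,0,6,5,11,6)
  step pc=6: or   r1, r5, r1  regs=(0,11,0,6,5,11,6)
  step pc=7: bne  r0, r1, L10  cond=T  regs=(0,11,0,6,5,11,6)
  step pc=8: ori   r1, r2, 12  regs=(0,12,0,6,5,11,6)
  step pc=10: sub  r6, r4, r5  regs=(0,12,0,6,5,11,65530)
  step pc=11: ori   r6, r2, 0  regs=(0,12,0,6,5,11,0)

r0=0 r1=12 r2=0 r3=6 r4=5 r5=11 r6=0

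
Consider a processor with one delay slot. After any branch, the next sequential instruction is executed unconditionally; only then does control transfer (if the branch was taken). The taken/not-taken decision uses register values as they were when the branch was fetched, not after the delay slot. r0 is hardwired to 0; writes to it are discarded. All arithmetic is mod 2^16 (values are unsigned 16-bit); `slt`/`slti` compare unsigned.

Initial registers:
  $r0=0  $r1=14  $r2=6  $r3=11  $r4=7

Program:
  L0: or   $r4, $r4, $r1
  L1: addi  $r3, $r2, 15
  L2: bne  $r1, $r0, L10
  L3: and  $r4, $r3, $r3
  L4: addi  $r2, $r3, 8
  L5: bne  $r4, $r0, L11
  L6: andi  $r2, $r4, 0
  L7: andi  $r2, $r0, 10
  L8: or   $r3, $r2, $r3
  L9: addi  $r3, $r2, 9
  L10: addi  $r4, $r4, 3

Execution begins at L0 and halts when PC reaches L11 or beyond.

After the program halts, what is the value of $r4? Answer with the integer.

[0] or   $r4, $r4, $r1  →  {$r0:0, $r1:14, $r2:6, $r3:11, $r4:15}
[1] addi  $r3, $r2, 15  →  {$r0:0, $r1:14, $r2:6, $r3:21, $r4:15}
[2] bne  $r1, $r0, L10  →  {$r0:0, $r1:14, $r2:6, $r3:21, $r4:15}  ⟨branch taken⟩
[3] and  $r4, $r3, $r3  →  {$r0:0, $r1:14, $r2:6, $r3:21, $r4:21}
[10] addi  $r4, $r4, 3  →  {$r0:0, $r1:14, $r2:6, $r3:21, $r4:24}

24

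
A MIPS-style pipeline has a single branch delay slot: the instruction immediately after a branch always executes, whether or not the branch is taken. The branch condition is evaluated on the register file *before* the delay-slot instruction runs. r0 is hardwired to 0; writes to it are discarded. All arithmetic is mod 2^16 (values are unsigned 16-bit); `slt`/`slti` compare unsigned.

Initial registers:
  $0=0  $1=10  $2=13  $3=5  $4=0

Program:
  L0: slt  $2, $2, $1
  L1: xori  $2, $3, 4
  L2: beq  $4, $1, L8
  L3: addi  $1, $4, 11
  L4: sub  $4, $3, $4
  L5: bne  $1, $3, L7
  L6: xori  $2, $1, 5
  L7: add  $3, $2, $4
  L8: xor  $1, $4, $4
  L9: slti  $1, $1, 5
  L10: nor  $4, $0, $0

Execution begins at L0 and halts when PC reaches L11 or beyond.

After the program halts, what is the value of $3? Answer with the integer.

#0 slt  $2, $2, $1 ; 0/10/0/5/0
#1 xori  $2, $3, 4 ; 0/10/1/5/0
#2 beq  $4, $1, L8 ; 0/10/1/5/0 ; →fallthru
#3 addi  $1, $4, 11 ; 0/11/1/5/0
#4 sub  $4, $3, $4 ; 0/11/1/5/5
#5 bne  $1, $3, L7 ; 0/11/1/5/5 ; →target
#6 xori  $2, $1, 5 ; 0/11/14/5/5
#7 add  $3, $2, $4 ; 0/11/14/19/5
#8 xor  $1, $4, $4 ; 0/0/14/19/5
#9 slti  $1, $1, 5 ; 0/1/14/19/5
#10 nor  $4, $0, $0 ; 0/1/14/19/65535

19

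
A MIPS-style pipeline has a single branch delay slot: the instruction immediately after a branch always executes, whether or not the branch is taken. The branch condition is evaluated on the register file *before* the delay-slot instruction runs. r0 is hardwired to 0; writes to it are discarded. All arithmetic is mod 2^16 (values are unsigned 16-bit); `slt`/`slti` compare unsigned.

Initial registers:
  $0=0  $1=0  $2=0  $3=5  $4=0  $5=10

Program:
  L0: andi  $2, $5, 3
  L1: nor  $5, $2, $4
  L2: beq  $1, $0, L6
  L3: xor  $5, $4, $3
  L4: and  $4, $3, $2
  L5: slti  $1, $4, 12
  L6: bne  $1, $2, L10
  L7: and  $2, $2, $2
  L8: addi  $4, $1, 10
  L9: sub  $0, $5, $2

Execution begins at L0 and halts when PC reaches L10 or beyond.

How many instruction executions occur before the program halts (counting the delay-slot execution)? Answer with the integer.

6

#0 andi  $2, $5, 3 ; 0/0/2/5/0/10
#1 nor  $5, $2, $4 ; 0/0/2/5/0/65533
#2 beq  $1, $0, L6 ; 0/0/2/5/0/65533 ; →target
#3 xor  $5, $4, $3 ; 0/0/2/5/0/5
#6 bne  $1, $2, L10 ; 0/0/2/5/0/5 ; →target
#7 and  $2, $2, $2 ; 0/0/2/5/0/5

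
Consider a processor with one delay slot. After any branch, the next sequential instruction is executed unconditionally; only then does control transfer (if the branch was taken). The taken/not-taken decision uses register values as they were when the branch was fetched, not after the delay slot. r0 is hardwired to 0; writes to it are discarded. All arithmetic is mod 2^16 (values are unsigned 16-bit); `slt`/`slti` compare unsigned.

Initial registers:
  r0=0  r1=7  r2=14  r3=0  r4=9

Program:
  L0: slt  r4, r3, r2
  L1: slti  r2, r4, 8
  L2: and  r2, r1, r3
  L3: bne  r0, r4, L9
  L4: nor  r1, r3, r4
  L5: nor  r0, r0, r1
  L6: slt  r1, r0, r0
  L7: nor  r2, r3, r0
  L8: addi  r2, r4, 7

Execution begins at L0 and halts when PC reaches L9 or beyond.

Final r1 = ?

PC=0  slt  r4, r3, r2        | r0=0 r1=7 r2=14 r3=0 r4=1
PC=1  slti  r2, r4, 8        | r0=0 r1=7 r2=1 r3=0 r4=1
PC=2  and  r2, r1, r3        | r0=0 r1=7 r2=0 r3=0 r4=1
PC=3  bne  r0, r4, L9        | r0=0 r1=7 r2=0 r3=0 r4=1  [TAKEN]
PC=4  nor  r1, r3, r4        | r0=0 r1=65534 r2=0 r3=0 r4=1

65534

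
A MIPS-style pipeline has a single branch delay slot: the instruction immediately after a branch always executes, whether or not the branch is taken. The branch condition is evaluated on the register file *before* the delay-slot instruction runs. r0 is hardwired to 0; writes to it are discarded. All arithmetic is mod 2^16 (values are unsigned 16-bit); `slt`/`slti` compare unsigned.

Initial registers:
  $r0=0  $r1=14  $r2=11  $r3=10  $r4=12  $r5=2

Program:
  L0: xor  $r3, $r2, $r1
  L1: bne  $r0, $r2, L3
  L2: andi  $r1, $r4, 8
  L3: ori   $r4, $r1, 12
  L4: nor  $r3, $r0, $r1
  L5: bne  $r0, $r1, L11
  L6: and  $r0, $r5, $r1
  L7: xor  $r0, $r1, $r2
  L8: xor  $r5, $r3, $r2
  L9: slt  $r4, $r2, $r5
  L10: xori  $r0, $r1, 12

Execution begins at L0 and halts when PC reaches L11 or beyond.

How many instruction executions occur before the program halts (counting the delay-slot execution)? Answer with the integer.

[0] xor  $r3, $r2, $r1  →  {$r0:0, $r1:14, $r2:11, $r3:5, $r4:12, $r5:2}
[1] bne  $r0, $r2, L3  →  {$r0:0, $r1:14, $r2:11, $r3:5, $r4:12, $r5:2}  ⟨branch taken⟩
[2] andi  $r1, $r4, 8  →  {$r0:0, $r1:8, $r2:11, $r3:5, $r4:12, $r5:2}
[3] ori   $r4, $r1, 12  →  {$r0:0, $r1:8, $r2:11, $r3:5, $r4:12, $r5:2}
[4] nor  $r3, $r0, $r1  →  {$r0:0, $r1:8, $r2:11, $r3:65527, $r4:12, $r5:2}
[5] bne  $r0, $r1, L11  →  {$r0:0, $r1:8, $r2:11, $r3:65527, $r4:12, $r5:2}  ⟨branch taken⟩
[6] and  $r0, $r5, $r1  →  {$r0:0, $r1:8, $r2:11, $r3:65527, $r4:12, $r5:2}

7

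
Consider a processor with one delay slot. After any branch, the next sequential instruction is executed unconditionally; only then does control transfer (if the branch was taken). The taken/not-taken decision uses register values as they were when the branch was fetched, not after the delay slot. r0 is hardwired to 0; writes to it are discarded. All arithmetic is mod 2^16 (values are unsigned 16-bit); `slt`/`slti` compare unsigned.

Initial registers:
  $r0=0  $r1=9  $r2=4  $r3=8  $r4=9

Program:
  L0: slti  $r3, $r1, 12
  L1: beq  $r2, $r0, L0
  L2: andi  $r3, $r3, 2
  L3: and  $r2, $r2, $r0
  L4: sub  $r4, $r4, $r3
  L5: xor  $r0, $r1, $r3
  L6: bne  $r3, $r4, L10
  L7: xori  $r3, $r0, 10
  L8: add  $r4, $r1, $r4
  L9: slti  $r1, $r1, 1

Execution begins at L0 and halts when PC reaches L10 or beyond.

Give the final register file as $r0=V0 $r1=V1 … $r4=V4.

#0 slti  $r3, $r1, 12 ; 0/9/4/1/9
#1 beq  $r2, $r0, L0 ; 0/9/4/1/9 ; →fallthru
#2 andi  $r3, $r3, 2 ; 0/9/4/0/9
#3 and  $r2, $r2, $r0 ; 0/9/0/0/9
#4 sub  $r4, $r4, $r3 ; 0/9/0/0/9
#5 xor  $r0, $r1, $r3 ; 0/9/0/0/9
#6 bne  $r3, $r4, L10 ; 0/9/0/0/9 ; →target
#7 xori  $r3, $r0, 10 ; 0/9/0/10/9

$r0=0 $r1=9 $r2=0 $r3=10 $r4=9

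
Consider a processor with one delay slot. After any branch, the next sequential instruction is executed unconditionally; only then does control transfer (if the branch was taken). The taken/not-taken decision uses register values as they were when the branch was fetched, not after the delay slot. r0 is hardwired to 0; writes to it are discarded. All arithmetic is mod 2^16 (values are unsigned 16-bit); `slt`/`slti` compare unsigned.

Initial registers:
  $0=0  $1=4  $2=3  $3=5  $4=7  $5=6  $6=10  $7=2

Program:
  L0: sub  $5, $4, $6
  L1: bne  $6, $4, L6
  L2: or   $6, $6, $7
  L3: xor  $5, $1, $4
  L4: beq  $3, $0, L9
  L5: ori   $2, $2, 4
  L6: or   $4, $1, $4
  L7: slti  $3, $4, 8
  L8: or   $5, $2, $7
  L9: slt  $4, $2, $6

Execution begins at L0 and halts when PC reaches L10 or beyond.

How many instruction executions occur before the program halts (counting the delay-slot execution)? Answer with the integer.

7

[0] sub  $5, $4, $6  →  {$0:0, $1:4, $2:3, $3:5, $4:7, $5:65533, $6:10, $7:2}
[1] bne  $6, $4, L6  →  {$0:0, $1:4, $2:3, $3:5, $4:7, $5:65533, $6:10, $7:2}  ⟨branch taken⟩
[2] or   $6, $6, $7  →  {$0:0, $1:4, $2:3, $3:5, $4:7, $5:65533, $6:10, $7:2}
[6] or   $4, $1, $4  →  {$0:0, $1:4, $2:3, $3:5, $4:7, $5:65533, $6:10, $7:2}
[7] slti  $3, $4, 8  →  {$0:0, $1:4, $2:3, $3:1, $4:7, $5:65533, $6:10, $7:2}
[8] or   $5, $2, $7  →  {$0:0, $1:4, $2:3, $3:1, $4:7, $5:3, $6:10, $7:2}
[9] slt  $4, $2, $6  →  {$0:0, $1:4, $2:3, $3:1, $4:1, $5:3, $6:10, $7:2}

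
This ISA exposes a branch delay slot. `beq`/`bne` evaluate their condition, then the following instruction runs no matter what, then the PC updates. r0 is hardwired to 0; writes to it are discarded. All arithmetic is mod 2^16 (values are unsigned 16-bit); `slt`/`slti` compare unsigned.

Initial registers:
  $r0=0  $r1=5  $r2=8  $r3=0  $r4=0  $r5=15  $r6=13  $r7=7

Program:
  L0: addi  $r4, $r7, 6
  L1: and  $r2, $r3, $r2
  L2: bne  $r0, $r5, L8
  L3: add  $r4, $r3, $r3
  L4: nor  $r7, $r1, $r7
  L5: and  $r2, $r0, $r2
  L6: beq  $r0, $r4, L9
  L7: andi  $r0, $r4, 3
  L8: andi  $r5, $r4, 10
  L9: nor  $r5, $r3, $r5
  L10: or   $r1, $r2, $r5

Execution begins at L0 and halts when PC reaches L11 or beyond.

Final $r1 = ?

65535

  step pc=0: addi  $r4, $r7, 6  regs=(0,5,8,0,13,15,13,7)
  step pc=1: and  $r2, $r3, $r2  regs=(0,5,0,0,13,15,13,7)
  step pc=2: bne  $r0, $r5, L8  cond=T  regs=(0,5,0,0,13,15,13,7)
  step pc=3: add  $r4, $r3, $r3  regs=(0,5,0,0,0,15,13,7)
  step pc=8: andi  $r5, $r4, 10  regs=(0,5,0,0,0,0,13,7)
  step pc=9: nor  $r5, $r3, $r5  regs=(0,5,0,0,0,65535,13,7)
  step pc=10: or   $r1, $r2, $r5  regs=(0,65535,0,0,0,65535,13,7)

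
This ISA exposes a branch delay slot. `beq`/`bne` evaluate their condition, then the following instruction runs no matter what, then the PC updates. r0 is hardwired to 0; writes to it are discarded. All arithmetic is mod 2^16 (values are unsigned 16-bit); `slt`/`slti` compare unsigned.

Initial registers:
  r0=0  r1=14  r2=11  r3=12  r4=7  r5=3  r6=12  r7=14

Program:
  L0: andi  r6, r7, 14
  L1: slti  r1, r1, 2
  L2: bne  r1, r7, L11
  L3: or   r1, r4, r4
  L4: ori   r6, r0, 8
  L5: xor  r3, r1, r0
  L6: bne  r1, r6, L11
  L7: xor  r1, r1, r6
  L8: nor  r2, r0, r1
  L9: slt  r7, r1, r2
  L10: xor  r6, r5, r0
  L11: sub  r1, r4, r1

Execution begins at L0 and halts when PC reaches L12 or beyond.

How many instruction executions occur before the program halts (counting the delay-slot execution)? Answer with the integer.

PC=0  andi  r6, r7, 14       | r0=0 r1=14 r2=11 r3=12 r4=7 r5=3 r6=14 r7=14
PC=1  slti  r1, r1, 2        | r0=0 r1=0 r2=11 r3=12 r4=7 r5=3 r6=14 r7=14
PC=2  bne  r1, r7, L11       | r0=0 r1=0 r2=11 r3=12 r4=7 r5=3 r6=14 r7=14  [TAKEN]
PC=3  or   r1, r4, r4        | r0=0 r1=7 r2=11 r3=12 r4=7 r5=3 r6=14 r7=14
PC=11 sub  r1, r4, r1        | r0=0 r1=0 r2=11 r3=12 r4=7 r5=3 r6=14 r7=14

5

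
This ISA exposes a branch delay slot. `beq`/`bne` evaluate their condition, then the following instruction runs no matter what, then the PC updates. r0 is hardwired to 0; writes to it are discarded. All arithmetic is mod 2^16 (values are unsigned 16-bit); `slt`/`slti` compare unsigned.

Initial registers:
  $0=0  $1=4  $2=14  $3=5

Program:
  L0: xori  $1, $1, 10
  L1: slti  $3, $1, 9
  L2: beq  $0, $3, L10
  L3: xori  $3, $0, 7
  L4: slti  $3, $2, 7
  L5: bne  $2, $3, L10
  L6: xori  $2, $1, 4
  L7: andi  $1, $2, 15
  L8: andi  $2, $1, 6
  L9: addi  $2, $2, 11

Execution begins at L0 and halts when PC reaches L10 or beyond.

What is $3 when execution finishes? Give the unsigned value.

[0] xori  $1, $1, 10  →  {$0:0, $1:14, $2:14, $3:5}
[1] slti  $3, $1, 9  →  {$0:0, $1:14, $2:14, $3:0}
[2] beq  $0, $3, L10  →  {$0:0, $1:14, $2:14, $3:0}  ⟨branch taken⟩
[3] xori  $3, $0, 7  →  {$0:0, $1:14, $2:14, $3:7}

7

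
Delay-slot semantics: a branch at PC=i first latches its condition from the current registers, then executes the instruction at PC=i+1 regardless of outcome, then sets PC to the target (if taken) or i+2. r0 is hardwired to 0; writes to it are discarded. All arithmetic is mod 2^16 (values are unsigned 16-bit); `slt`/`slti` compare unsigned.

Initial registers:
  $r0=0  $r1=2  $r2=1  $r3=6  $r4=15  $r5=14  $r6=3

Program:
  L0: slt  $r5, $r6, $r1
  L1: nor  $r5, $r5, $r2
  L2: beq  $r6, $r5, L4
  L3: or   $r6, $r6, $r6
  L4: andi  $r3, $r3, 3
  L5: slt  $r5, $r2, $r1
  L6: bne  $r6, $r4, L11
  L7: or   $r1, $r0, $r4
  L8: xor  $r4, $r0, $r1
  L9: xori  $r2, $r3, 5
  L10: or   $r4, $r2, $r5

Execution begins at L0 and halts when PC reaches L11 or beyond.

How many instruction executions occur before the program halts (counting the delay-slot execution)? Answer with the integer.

8

  step pc=0: slt  $r5, $r6, $r1  regs=(0,2,1,6,15,0,3)
  step pc=1: nor  $r5, $r5, $r2  regs=(0,2,1,6,15,65534,3)
  step pc=2: beq  $r6, $r5, L4  cond=F  regs=(0,2,1,6,15,65534,3)
  step pc=3: or   $r6, $r6, $r6  regs=(0,2,1,6,15,65534,3)
  step pc=4: andi  $r3, $r3, 3  regs=(0,2,1,2,15,65534,3)
  step pc=5: slt  $r5, $r2, $r1  regs=(0,2,1,2,15,1,3)
  step pc=6: bne  $r6, $r4, L11  cond=T  regs=(0,2,1,2,15,1,3)
  step pc=7: or   $r1, $r0, $r4  regs=(0,15,1,2,15,1,3)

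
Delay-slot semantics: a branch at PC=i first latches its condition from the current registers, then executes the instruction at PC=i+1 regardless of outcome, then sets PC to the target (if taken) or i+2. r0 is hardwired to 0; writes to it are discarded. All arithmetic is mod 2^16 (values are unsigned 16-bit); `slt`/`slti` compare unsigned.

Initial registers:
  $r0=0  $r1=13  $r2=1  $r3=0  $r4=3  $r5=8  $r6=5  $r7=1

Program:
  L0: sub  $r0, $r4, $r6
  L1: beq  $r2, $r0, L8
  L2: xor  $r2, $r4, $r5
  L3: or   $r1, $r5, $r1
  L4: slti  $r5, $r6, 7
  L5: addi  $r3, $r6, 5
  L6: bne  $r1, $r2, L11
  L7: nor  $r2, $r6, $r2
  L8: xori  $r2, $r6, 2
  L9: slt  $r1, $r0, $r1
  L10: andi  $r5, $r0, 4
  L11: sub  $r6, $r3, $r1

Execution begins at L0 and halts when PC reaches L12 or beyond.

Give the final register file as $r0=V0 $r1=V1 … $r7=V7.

$r0=0 $r1=13 $r2=65520 $r3=10 $r4=3 $r5=1 $r6=65533 $r7=1

#0 sub  $r0, $r4, $r6 ; 0/13/1/0/3/8/5/1
#1 beq  $r2, $r0, L8 ; 0/13/1/0/3/8/5/1 ; →fallthru
#2 xor  $r2, $r4, $r5 ; 0/13/11/0/3/8/5/1
#3 or   $r1, $r5, $r1 ; 0/13/11/0/3/8/5/1
#4 slti  $r5, $r6, 7 ; 0/13/11/0/3/1/5/1
#5 addi  $r3, $r6, 5 ; 0/13/11/10/3/1/5/1
#6 bne  $r1, $r2, L11 ; 0/13/11/10/3/1/5/1 ; →target
#7 nor  $r2, $r6, $r2 ; 0/13/65520/10/3/1/5/1
#11 sub  $r6, $r3, $r1 ; 0/13/65520/10/3/1/65533/1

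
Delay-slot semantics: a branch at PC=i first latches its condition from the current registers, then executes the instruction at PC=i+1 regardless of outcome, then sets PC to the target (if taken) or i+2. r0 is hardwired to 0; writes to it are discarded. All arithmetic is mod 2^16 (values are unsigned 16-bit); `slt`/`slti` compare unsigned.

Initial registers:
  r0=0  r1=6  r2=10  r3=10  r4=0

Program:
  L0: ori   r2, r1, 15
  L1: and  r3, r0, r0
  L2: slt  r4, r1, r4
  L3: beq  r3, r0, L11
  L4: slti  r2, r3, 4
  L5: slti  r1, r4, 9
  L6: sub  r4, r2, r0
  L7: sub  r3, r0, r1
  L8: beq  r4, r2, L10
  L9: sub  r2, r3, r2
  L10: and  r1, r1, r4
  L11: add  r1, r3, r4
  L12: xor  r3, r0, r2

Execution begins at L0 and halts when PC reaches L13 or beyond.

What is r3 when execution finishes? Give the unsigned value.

1

  step pc=0: ori   r2, r1, 15  regs=(0,6,15,10,0)
  step pc=1: and  r3, r0, r0  regs=(0,6,15,0,0)
  step pc=2: slt  r4, r1, r4  regs=(0,6,15,0,0)
  step pc=3: beq  r3, r0, L11  cond=T  regs=(0,6,15,0,0)
  step pc=4: slti  r2, r3, 4  regs=(0,6,1,0,0)
  step pc=11: add  r1, r3, r4  regs=(0,0,1,0,0)
  step pc=12: xor  r3, r0, r2  regs=(0,0,1,1,0)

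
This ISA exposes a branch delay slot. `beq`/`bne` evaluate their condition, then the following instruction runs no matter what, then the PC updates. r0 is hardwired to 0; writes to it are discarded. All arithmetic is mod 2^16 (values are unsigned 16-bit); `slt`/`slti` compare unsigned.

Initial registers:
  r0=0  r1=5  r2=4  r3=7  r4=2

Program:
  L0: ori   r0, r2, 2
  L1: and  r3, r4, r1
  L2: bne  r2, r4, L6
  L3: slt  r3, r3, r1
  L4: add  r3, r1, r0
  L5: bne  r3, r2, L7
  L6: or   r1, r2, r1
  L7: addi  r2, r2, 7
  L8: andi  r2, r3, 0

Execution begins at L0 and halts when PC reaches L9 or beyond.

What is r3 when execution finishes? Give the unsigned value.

#0 ori   r0, r2, 2 ; 0/5/4/7/2
#1 and  r3, r4, r1 ; 0/5/4/0/2
#2 bne  r2, r4, L6 ; 0/5/4/0/2 ; →target
#3 slt  r3, r3, r1 ; 0/5/4/1/2
#6 or   r1, r2, r1 ; 0/5/4/1/2
#7 addi  r2, r2, 7 ; 0/5/11/1/2
#8 andi  r2, r3, 0 ; 0/5/0/1/2

1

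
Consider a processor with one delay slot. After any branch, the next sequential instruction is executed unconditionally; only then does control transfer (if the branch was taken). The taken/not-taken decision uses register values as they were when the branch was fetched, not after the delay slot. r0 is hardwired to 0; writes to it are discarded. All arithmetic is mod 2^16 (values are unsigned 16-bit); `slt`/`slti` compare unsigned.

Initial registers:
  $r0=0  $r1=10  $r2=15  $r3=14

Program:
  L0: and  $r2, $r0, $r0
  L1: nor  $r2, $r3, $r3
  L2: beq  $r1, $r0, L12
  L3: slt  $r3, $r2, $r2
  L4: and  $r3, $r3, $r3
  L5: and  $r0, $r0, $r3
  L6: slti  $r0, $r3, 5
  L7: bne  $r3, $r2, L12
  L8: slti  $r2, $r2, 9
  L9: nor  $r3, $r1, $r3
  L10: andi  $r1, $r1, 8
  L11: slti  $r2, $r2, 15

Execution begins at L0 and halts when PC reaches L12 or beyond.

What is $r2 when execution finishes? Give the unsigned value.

0

#0 and  $r2, $r0, $r0 ; 0/10/0/14
#1 nor  $r2, $r3, $r3 ; 0/10/65521/14
#2 beq  $r1, $r0, L12 ; 0/10/65521/14 ; →fallthru
#3 slt  $r3, $r2, $r2 ; 0/10/65521/0
#4 and  $r3, $r3, $r3 ; 0/10/65521/0
#5 and  $r0, $r0, $r3 ; 0/10/65521/0
#6 slti  $r0, $r3, 5 ; 0/10/65521/0
#7 bne  $r3, $r2, L12 ; 0/10/65521/0 ; →target
#8 slti  $r2, $r2, 9 ; 0/10/0/0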